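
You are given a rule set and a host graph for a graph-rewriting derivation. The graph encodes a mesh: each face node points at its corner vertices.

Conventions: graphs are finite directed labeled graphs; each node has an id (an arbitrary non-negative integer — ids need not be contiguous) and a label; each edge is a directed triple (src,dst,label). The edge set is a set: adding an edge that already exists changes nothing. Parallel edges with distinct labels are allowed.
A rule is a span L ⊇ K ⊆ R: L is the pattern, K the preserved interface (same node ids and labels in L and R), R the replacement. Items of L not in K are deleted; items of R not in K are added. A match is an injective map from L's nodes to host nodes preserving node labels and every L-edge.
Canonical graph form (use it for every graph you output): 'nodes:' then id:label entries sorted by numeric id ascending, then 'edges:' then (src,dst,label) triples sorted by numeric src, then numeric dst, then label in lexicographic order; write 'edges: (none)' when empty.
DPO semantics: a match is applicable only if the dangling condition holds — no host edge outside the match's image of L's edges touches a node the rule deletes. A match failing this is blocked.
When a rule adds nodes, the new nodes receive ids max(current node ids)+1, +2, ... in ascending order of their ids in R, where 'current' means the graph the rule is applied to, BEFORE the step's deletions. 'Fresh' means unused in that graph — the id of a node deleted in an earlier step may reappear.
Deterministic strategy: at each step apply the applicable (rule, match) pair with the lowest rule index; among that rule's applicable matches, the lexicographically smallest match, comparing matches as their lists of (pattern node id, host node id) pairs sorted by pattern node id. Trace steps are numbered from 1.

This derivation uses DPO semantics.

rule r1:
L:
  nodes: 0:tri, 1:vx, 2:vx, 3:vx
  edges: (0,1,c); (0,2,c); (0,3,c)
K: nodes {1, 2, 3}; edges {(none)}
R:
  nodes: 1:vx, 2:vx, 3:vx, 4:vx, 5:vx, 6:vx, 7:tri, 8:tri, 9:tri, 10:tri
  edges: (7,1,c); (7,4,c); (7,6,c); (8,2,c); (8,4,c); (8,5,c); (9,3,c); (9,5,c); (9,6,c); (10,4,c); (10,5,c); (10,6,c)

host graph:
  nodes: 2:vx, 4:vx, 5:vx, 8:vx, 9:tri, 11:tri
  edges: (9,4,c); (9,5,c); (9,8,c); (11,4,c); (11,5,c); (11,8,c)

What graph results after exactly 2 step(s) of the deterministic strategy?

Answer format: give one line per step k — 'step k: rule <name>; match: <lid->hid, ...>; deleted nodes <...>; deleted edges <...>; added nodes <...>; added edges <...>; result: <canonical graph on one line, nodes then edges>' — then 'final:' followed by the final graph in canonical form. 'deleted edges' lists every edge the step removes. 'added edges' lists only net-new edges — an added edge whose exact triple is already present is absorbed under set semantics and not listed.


step 1: rule r1; match: 0->9, 1->4, 2->5, 3->8; deleted nodes 9; deleted edges (9,4,c); (9,5,c); (9,8,c); added nodes 12, 13, 14, 15, 16, 17, 18; added edges (15,4,c); (15,12,c); (15,14,c); (16,5,c); (16,12,c); (16,13,c); (17,8,c); (17,13,c); (17,14,c); (18,12,c); (18,13,c); (18,14,c); result: nodes: 2:vx, 4:vx, 5:vx, 8:vx, 11:tri, 12:vx, 13:vx, 14:vx, 15:tri, 16:tri, 17:tri, 18:tri edges: (11,4,c); (11,5,c); (11,8,c); (15,4,c); (15,12,c); (15,14,c); (16,5,c); (16,12,c); (16,13,c); (17,8,c); (17,13,c); (17,14,c); (18,12,c); (18,13,c); (18,14,c)
step 2: rule r1; match: 0->11, 1->4, 2->5, 3->8; deleted nodes 11; deleted edges (11,4,c); (11,5,c); (11,8,c); added nodes 19, 20, 21, 22, 23, 24, 25; added edges (22,4,c); (22,19,c); (22,21,c); (23,5,c); (23,19,c); (23,20,c); (24,8,c); (24,20,c); (24,21,c); (25,19,c); (25,20,c); (25,21,c); result: nodes: 2:vx, 4:vx, 5:vx, 8:vx, 12:vx, 13:vx, 14:vx, 15:tri, 16:tri, 17:tri, 18:tri, 19:vx, 20:vx, 21:vx, 22:tri, 23:tri, 24:tri, 25:tri edges: (15,4,c); (15,12,c); (15,14,c); (16,5,c); (16,12,c); (16,13,c); (17,8,c); (17,13,c); (17,14,c); (18,12,c); (18,13,c); (18,14,c); (22,4,c); (22,19,c); (22,21,c); (23,5,c); (23,19,c); (23,20,c); (24,8,c); (24,20,c); (24,21,c); (25,19,c); (25,20,c); (25,21,c)
final:
nodes: 2:vx, 4:vx, 5:vx, 8:vx, 12:vx, 13:vx, 14:vx, 15:tri, 16:tri, 17:tri, 18:tri, 19:vx, 20:vx, 21:vx, 22:tri, 23:tri, 24:tri, 25:tri
edges: (15,4,c); (15,12,c); (15,14,c); (16,5,c); (16,12,c); (16,13,c); (17,8,c); (17,13,c); (17,14,c); (18,12,c); (18,13,c); (18,14,c); (22,4,c); (22,19,c); (22,21,c); (23,5,c); (23,19,c); (23,20,c); (24,8,c); (24,20,c); (24,21,c); (25,19,c); (25,20,c); (25,21,c)


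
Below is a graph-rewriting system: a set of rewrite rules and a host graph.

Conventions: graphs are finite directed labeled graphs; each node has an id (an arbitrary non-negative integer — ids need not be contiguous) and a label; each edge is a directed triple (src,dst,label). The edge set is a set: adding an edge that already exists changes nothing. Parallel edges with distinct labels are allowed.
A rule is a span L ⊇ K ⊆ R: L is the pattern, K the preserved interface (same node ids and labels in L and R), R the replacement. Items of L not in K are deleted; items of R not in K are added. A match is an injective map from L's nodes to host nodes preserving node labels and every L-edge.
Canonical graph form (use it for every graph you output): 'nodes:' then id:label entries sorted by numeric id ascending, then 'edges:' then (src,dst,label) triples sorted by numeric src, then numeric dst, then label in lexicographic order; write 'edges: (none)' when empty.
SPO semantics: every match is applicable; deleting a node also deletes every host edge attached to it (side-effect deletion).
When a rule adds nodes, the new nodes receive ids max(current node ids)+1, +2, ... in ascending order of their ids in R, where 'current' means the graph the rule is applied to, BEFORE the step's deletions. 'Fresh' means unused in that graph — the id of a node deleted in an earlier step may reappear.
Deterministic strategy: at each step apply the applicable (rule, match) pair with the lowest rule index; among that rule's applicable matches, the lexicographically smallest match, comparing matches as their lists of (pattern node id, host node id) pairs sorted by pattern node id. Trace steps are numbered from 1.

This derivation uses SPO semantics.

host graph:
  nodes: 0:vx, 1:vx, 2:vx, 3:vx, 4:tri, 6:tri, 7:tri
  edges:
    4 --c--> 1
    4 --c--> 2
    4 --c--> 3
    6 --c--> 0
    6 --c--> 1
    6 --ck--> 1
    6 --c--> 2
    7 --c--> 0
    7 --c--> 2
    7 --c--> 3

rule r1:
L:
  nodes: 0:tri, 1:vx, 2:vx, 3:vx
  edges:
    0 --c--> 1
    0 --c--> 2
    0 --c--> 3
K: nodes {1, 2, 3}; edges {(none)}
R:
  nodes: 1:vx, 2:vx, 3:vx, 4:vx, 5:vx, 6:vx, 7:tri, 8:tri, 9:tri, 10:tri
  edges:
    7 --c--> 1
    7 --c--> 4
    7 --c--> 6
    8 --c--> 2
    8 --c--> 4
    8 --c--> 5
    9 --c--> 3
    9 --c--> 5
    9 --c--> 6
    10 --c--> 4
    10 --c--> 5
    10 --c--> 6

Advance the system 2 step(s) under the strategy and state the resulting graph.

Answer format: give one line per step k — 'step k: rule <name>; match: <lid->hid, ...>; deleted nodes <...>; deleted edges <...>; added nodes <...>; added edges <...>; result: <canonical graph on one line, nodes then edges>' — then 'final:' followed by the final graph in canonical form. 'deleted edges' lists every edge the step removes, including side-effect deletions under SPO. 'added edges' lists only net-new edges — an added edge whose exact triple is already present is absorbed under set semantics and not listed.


step 1: rule r1; match: 0->4, 1->1, 2->2, 3->3; deleted nodes 4; deleted edges (4,1,c); (4,2,c); (4,3,c); added nodes 8, 9, 10, 11, 12, 13, 14; added edges (11,1,c); (11,8,c); (11,10,c); (12,2,c); (12,8,c); (12,9,c); (13,3,c); (13,9,c); (13,10,c); (14,8,c); (14,9,c); (14,10,c); result: nodes: 0:vx, 1:vx, 2:vx, 3:vx, 6:tri, 7:tri, 8:vx, 9:vx, 10:vx, 11:tri, 12:tri, 13:tri, 14:tri edges: (6,0,c); (6,1,c); (6,1,ck); (6,2,c); (7,0,c); (7,2,c); (7,3,c); (11,1,c); (11,8,c); (11,10,c); (12,2,c); (12,8,c); (12,9,c); (13,3,c); (13,9,c); (13,10,c); (14,8,c); (14,9,c); (14,10,c)
step 2: rule r1; match: 0->6, 1->0, 2->1, 3->2; deleted nodes 6; deleted edges (6,0,c); (6,1,c); (6,1,ck); (6,2,c); added nodes 15, 16, 17, 18, 19, 20, 21; added edges (18,0,c); (18,15,c); (18,17,c); (19,1,c); (19,15,c); (19,16,c); (20,2,c); (20,16,c); (20,17,c); (21,15,c); (21,16,c); (21,17,c); result: nodes: 0:vx, 1:vx, 2:vx, 3:vx, 7:tri, 8:vx, 9:vx, 10:vx, 11:tri, 12:tri, 13:tri, 14:tri, 15:vx, 16:vx, 17:vx, 18:tri, 19:tri, 20:tri, 21:tri edges: (7,0,c); (7,2,c); (7,3,c); (11,1,c); (11,8,c); (11,10,c); (12,2,c); (12,8,c); (12,9,c); (13,3,c); (13,9,c); (13,10,c); (14,8,c); (14,9,c); (14,10,c); (18,0,c); (18,15,c); (18,17,c); (19,1,c); (19,15,c); (19,16,c); (20,2,c); (20,16,c); (20,17,c); (21,15,c); (21,16,c); (21,17,c)
final:
nodes: 0:vx, 1:vx, 2:vx, 3:vx, 7:tri, 8:vx, 9:vx, 10:vx, 11:tri, 12:tri, 13:tri, 14:tri, 15:vx, 16:vx, 17:vx, 18:tri, 19:tri, 20:tri, 21:tri
edges: (7,0,c); (7,2,c); (7,3,c); (11,1,c); (11,8,c); (11,10,c); (12,2,c); (12,8,c); (12,9,c); (13,3,c); (13,9,c); (13,10,c); (14,8,c); (14,9,c); (14,10,c); (18,0,c); (18,15,c); (18,17,c); (19,1,c); (19,15,c); (19,16,c); (20,2,c); (20,16,c); (20,17,c); (21,15,c); (21,16,c); (21,17,c)


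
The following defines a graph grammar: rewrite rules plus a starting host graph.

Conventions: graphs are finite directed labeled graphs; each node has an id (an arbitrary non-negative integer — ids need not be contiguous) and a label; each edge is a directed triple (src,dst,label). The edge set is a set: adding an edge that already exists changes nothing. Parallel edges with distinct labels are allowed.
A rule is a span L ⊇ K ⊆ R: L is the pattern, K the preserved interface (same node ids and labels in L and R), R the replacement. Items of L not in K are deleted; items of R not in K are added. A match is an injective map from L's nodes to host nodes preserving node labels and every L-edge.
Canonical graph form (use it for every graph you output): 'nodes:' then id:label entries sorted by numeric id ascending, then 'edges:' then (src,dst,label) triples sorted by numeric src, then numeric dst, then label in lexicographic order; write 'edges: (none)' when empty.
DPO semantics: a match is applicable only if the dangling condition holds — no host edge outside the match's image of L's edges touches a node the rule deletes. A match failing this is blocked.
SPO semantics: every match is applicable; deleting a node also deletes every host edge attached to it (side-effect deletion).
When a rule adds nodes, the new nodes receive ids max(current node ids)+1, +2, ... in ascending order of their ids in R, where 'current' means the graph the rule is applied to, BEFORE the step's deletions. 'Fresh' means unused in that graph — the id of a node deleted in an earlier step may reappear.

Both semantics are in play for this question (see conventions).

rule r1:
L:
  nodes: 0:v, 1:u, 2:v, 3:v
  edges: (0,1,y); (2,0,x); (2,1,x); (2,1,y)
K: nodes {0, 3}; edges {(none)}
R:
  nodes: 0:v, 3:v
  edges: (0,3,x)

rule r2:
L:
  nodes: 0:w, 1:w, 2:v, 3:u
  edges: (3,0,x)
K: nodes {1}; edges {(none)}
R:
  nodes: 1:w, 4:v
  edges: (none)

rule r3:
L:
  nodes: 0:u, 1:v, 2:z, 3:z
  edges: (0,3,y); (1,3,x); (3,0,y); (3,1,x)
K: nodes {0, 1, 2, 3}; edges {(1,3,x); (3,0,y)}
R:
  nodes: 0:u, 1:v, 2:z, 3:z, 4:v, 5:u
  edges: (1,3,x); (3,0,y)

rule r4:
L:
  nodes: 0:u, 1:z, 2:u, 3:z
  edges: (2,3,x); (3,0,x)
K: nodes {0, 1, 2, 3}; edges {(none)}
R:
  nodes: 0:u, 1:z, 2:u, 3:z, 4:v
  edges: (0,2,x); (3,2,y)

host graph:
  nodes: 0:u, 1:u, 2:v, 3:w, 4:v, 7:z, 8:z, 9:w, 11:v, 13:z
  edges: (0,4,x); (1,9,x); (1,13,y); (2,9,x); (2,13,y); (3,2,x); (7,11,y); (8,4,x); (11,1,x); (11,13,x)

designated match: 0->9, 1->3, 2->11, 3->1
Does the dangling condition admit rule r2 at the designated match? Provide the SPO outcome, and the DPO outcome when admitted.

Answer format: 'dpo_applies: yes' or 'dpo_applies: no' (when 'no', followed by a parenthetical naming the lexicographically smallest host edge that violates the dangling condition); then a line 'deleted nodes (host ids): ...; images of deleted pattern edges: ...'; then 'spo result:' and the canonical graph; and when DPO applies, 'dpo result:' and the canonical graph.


dpo_applies: no
(the rule deletes node 1, which keeps host edge (1,13,y) outside the match image — the dangling condition fails, DPO blocks; SPO proceeds and side-deletes such edges)
deleted nodes (host ids): 1, 9, 11; images of deleted pattern edges: (1,9,x)
spo result:
nodes: 0:u, 2:v, 3:w, 4:v, 7:z, 8:z, 13:z, 14:v
edges: (0,4,x); (2,13,y); (3,2,x); (8,4,x)


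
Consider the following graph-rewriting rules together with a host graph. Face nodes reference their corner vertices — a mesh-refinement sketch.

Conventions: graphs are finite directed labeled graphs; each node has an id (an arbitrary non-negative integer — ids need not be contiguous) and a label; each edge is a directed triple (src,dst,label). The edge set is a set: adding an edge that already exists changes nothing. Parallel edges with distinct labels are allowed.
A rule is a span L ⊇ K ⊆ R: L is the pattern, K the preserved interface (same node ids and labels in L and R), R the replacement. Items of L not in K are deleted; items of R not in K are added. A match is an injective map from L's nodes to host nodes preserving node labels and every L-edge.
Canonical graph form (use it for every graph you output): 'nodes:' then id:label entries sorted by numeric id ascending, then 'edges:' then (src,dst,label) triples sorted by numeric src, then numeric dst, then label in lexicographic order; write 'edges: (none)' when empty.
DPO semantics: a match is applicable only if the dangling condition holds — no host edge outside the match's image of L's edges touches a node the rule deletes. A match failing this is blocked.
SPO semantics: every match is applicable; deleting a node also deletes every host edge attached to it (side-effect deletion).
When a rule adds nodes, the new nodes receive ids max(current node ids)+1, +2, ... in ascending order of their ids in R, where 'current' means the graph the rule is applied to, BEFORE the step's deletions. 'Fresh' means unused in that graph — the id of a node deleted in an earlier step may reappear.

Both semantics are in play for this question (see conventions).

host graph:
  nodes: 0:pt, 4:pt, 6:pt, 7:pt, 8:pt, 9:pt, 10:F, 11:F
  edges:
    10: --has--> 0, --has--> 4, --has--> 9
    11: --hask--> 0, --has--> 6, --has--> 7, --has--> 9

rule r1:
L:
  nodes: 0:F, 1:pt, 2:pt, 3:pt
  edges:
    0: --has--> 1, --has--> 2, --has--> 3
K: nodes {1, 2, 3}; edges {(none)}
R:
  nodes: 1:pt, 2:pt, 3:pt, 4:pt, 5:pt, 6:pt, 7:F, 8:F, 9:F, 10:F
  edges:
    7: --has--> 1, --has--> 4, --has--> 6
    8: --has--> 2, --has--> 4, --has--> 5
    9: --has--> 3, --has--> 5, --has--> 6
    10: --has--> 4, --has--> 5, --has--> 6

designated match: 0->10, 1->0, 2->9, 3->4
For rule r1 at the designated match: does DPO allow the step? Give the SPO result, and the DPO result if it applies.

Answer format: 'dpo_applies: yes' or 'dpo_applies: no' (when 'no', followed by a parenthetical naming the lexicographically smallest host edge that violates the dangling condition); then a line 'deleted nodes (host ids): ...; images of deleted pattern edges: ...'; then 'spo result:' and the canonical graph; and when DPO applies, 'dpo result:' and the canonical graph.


dpo_applies: yes
deleted nodes (host ids): 10; images of deleted pattern edges: (10,0,has); (10,4,has); (10,9,has)
spo result:
nodes: 0:pt, 4:pt, 6:pt, 7:pt, 8:pt, 9:pt, 11:F, 12:pt, 13:pt, 14:pt, 15:F, 16:F, 17:F, 18:F
edges: (11,0,hask); (11,6,has); (11,7,has); (11,9,has); (15,0,has); (15,12,has); (15,14,has); (16,9,has); (16,12,has); (16,13,has); (17,4,has); (17,13,has); (17,14,has); (18,12,has); (18,13,has); (18,14,has)
dpo result:
nodes: 0:pt, 4:pt, 6:pt, 7:pt, 8:pt, 9:pt, 11:F, 12:pt, 13:pt, 14:pt, 15:F, 16:F, 17:F, 18:F
edges: (11,0,hask); (11,6,has); (11,7,has); (11,9,has); (15,0,has); (15,12,has); (15,14,has); (16,9,has); (16,12,has); (16,13,has); (17,4,has); (17,13,has); (17,14,has); (18,12,has); (18,13,has); (18,14,has)


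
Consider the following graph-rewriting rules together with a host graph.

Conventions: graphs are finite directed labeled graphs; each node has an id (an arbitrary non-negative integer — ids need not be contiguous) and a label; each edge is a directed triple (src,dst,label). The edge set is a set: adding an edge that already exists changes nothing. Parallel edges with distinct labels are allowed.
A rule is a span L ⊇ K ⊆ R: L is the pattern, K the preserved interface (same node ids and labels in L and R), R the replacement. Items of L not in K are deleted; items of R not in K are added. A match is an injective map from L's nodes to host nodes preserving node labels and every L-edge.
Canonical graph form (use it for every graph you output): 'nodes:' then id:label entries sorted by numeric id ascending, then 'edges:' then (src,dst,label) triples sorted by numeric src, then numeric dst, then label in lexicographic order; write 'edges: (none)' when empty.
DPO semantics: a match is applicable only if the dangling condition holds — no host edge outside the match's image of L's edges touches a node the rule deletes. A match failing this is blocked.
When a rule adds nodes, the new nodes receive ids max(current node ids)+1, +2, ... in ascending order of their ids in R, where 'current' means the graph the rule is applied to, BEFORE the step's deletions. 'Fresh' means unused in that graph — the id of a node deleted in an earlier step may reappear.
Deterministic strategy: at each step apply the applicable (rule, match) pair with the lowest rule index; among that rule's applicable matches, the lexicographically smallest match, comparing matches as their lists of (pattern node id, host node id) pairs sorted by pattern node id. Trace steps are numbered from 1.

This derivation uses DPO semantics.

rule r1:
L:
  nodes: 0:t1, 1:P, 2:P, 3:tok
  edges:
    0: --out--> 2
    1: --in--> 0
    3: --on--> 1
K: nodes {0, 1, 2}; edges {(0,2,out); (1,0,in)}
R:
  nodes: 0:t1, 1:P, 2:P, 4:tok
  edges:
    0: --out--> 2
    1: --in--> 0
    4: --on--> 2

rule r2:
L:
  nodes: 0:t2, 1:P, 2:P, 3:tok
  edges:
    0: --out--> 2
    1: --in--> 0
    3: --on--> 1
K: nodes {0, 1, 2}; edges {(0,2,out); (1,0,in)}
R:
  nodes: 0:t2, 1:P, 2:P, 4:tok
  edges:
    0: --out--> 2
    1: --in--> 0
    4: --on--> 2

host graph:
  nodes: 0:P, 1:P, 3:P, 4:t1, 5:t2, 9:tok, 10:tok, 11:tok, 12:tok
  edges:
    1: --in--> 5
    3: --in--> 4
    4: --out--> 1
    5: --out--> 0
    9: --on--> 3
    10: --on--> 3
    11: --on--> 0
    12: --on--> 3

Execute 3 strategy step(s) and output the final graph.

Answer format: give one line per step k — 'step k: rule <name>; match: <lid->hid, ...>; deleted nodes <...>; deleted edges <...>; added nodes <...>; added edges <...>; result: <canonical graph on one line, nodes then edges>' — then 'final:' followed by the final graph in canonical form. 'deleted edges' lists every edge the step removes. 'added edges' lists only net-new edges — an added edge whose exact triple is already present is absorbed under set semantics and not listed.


step 1: rule r1; match: 0->4, 1->3, 2->1, 3->9; deleted nodes 9; deleted edges (9,3,on); added nodes 13; added edges (13,1,on); result: nodes: 0:P, 1:P, 3:P, 4:t1, 5:t2, 10:tok, 11:tok, 12:tok, 13:tok edges: (1,5,in); (3,4,in); (4,1,out); (5,0,out); (10,3,on); (11,0,on); (12,3,on); (13,1,on)
step 2: rule r1; match: 0->4, 1->3, 2->1, 3->10; deleted nodes 10; deleted edges (10,3,on); added nodes 14; added edges (14,1,on); result: nodes: 0:P, 1:P, 3:P, 4:t1, 5:t2, 11:tok, 12:tok, 13:tok, 14:tok edges: (1,5,in); (3,4,in); (4,1,out); (5,0,out); (11,0,on); (12,3,on); (13,1,on); (14,1,on)
step 3: rule r1; match: 0->4, 1->3, 2->1, 3->12; deleted nodes 12; deleted edges (12,3,on); added nodes 15; added edges (15,1,on); result: nodes: 0:P, 1:P, 3:P, 4:t1, 5:t2, 11:tok, 13:tok, 14:tok, 15:tok edges: (1,5,in); (3,4,in); (4,1,out); (5,0,out); (11,0,on); (13,1,on); (14,1,on); (15,1,on)
final:
nodes: 0:P, 1:P, 3:P, 4:t1, 5:t2, 11:tok, 13:tok, 14:tok, 15:tok
edges: (1,5,in); (3,4,in); (4,1,out); (5,0,out); (11,0,on); (13,1,on); (14,1,on); (15,1,on)


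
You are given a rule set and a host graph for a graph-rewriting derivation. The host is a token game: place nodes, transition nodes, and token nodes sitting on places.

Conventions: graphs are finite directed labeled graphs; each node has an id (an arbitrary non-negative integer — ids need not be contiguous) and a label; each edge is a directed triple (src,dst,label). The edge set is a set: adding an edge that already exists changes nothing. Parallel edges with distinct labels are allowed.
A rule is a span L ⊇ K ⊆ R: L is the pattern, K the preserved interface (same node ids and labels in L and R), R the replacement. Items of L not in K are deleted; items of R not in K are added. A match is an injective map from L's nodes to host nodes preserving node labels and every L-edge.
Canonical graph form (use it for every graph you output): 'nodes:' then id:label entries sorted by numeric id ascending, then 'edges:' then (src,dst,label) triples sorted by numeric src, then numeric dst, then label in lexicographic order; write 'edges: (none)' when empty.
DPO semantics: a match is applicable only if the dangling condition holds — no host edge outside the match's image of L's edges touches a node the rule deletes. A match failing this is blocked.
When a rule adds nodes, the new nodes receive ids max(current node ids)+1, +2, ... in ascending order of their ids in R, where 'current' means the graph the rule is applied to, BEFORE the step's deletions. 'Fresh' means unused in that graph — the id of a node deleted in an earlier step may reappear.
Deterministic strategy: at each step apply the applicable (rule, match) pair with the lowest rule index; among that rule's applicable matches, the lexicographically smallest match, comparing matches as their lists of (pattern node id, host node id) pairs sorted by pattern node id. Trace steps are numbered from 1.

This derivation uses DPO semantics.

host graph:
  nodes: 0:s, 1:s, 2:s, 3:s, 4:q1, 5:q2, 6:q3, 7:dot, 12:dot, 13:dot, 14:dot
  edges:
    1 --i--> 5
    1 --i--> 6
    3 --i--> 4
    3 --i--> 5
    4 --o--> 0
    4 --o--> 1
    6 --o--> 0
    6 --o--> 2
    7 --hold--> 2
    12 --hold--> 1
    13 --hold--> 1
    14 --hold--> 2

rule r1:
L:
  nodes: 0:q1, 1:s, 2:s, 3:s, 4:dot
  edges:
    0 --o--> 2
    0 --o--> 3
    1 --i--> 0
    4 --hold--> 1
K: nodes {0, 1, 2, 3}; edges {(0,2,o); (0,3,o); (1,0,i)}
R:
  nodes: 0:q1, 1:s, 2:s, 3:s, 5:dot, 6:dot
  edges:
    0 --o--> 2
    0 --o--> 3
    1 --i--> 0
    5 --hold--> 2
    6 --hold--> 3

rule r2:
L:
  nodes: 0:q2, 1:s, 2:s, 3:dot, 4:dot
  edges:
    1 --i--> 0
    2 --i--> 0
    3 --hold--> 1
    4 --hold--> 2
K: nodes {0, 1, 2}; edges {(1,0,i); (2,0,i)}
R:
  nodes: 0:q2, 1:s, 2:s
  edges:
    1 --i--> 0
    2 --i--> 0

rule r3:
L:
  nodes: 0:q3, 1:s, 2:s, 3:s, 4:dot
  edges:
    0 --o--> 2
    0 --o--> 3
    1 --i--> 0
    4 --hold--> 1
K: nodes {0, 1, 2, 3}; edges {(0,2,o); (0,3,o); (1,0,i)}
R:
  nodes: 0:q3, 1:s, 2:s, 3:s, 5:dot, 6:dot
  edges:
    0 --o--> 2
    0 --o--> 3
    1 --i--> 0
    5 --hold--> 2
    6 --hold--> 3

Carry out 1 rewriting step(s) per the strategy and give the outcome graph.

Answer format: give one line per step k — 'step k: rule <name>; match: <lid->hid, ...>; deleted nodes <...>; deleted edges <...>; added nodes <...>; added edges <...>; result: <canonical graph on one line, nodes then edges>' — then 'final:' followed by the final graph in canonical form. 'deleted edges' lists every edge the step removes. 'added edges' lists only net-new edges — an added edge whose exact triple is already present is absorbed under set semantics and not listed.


step 1: rule r3; match: 0->6, 1->1, 2->0, 3->2, 4->12; deleted nodes 12; deleted edges (12,1,hold); added nodes 15, 16; added edges (15,0,hold); (16,2,hold); result: nodes: 0:s, 1:s, 2:s, 3:s, 4:q1, 5:q2, 6:q3, 7:dot, 13:dot, 14:dot, 15:dot, 16:dot edges: (1,5,i); (1,6,i); (3,4,i); (3,5,i); (4,0,o); (4,1,o); (6,0,o); (6,2,o); (7,2,hold); (13,1,hold); (14,2,hold); (15,0,hold); (16,2,hold)
final:
nodes: 0:s, 1:s, 2:s, 3:s, 4:q1, 5:q2, 6:q3, 7:dot, 13:dot, 14:dot, 15:dot, 16:dot
edges: (1,5,i); (1,6,i); (3,4,i); (3,5,i); (4,0,o); (4,1,o); (6,0,o); (6,2,o); (7,2,hold); (13,1,hold); (14,2,hold); (15,0,hold); (16,2,hold)


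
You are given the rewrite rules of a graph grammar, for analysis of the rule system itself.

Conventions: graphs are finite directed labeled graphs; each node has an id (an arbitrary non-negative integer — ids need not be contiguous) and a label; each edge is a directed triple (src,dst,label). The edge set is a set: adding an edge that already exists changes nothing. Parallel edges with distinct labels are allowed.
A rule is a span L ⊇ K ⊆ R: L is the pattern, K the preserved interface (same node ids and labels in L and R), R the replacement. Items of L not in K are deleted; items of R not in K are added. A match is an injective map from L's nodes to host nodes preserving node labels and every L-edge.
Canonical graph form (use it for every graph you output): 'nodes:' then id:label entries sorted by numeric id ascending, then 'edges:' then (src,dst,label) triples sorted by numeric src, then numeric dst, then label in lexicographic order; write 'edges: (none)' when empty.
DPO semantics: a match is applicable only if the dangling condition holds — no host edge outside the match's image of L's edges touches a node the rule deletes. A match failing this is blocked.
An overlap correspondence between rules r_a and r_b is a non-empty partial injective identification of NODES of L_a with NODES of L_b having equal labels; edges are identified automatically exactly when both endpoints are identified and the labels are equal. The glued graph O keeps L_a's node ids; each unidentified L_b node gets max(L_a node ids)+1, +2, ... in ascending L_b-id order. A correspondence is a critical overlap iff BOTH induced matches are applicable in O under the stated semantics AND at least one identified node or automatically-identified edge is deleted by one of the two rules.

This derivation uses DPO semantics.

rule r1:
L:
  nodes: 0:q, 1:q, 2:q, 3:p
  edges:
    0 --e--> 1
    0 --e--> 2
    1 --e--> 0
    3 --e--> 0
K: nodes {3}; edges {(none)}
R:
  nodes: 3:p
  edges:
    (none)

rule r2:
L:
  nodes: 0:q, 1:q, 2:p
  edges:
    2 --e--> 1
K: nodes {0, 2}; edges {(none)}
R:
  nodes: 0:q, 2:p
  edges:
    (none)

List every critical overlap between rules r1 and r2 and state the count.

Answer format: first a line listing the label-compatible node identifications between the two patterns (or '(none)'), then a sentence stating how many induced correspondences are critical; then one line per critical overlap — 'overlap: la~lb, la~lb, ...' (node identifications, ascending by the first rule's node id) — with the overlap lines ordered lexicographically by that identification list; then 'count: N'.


label-compatible node identifications between L(r1) and L(r2): 0~0, 0~1, 1~0, 1~1, 2~0, 2~1, 3~2
6 of the induced correspondences are critical overlaps of r1 and r2.
overlap: 0~0
overlap: 0~0, 3~2
overlap: 1~0
overlap: 1~0, 3~2
overlap: 2~0
overlap: 2~0, 3~2
count: 6


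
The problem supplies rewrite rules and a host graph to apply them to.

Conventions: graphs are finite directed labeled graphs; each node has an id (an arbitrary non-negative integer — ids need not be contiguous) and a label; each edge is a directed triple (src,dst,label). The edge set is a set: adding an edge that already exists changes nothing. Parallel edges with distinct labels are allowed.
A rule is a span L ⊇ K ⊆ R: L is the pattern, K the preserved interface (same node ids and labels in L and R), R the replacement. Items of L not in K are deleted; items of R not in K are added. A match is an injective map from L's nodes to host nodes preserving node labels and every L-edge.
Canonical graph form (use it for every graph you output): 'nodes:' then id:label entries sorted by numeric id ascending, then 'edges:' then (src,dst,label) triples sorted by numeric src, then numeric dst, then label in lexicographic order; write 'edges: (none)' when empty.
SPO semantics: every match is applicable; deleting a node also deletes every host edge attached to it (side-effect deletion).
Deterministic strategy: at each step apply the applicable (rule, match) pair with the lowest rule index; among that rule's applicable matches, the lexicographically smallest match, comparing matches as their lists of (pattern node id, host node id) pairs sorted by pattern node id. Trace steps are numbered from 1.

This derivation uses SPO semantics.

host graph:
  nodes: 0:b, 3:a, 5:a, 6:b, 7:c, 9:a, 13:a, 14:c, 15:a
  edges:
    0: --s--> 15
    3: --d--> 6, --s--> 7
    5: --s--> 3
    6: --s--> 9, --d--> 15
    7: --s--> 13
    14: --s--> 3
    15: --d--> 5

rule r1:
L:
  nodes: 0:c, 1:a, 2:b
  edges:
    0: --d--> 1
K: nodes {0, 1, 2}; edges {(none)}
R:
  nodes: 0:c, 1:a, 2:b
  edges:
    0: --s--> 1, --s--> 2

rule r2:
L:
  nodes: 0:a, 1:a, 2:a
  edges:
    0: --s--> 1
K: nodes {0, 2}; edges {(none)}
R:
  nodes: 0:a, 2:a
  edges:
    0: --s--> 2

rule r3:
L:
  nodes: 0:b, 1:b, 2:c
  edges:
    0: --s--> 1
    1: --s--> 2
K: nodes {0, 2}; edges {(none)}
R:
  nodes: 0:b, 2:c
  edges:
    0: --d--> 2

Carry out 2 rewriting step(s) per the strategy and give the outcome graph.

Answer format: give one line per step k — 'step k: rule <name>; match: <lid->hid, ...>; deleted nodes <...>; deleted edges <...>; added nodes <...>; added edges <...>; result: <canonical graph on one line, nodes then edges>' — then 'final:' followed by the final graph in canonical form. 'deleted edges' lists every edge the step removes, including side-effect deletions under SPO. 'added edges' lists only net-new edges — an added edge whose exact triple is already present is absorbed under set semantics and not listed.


step 1: rule r2; match: 0->5, 1->3, 2->9; deleted nodes 3; deleted edges (3,6,d); (3,7,s); (5,3,s); (14,3,s); added nodes (none); added edges (5,9,s); result: nodes: 0:b, 5:a, 6:b, 7:c, 9:a, 13:a, 14:c, 15:a edges: (0,15,s); (5,9,s); (6,9,s); (6,15,d); (7,13,s); (15,5,d)
step 2: rule r2; match: 0->5, 1->9, 2->13; deleted nodes 9; deleted edges (5,9,s); (6,9,s); added nodes (none); added edges (5,13,s); result: nodes: 0:b, 5:a, 6:b, 7:c, 13:a, 14:c, 15:a edges: (0,15,s); (5,13,s); (6,15,d); (7,13,s); (15,5,d)
final:
nodes: 0:b, 5:a, 6:b, 7:c, 13:a, 14:c, 15:a
edges: (0,15,s); (5,13,s); (6,15,d); (7,13,s); (15,5,d)


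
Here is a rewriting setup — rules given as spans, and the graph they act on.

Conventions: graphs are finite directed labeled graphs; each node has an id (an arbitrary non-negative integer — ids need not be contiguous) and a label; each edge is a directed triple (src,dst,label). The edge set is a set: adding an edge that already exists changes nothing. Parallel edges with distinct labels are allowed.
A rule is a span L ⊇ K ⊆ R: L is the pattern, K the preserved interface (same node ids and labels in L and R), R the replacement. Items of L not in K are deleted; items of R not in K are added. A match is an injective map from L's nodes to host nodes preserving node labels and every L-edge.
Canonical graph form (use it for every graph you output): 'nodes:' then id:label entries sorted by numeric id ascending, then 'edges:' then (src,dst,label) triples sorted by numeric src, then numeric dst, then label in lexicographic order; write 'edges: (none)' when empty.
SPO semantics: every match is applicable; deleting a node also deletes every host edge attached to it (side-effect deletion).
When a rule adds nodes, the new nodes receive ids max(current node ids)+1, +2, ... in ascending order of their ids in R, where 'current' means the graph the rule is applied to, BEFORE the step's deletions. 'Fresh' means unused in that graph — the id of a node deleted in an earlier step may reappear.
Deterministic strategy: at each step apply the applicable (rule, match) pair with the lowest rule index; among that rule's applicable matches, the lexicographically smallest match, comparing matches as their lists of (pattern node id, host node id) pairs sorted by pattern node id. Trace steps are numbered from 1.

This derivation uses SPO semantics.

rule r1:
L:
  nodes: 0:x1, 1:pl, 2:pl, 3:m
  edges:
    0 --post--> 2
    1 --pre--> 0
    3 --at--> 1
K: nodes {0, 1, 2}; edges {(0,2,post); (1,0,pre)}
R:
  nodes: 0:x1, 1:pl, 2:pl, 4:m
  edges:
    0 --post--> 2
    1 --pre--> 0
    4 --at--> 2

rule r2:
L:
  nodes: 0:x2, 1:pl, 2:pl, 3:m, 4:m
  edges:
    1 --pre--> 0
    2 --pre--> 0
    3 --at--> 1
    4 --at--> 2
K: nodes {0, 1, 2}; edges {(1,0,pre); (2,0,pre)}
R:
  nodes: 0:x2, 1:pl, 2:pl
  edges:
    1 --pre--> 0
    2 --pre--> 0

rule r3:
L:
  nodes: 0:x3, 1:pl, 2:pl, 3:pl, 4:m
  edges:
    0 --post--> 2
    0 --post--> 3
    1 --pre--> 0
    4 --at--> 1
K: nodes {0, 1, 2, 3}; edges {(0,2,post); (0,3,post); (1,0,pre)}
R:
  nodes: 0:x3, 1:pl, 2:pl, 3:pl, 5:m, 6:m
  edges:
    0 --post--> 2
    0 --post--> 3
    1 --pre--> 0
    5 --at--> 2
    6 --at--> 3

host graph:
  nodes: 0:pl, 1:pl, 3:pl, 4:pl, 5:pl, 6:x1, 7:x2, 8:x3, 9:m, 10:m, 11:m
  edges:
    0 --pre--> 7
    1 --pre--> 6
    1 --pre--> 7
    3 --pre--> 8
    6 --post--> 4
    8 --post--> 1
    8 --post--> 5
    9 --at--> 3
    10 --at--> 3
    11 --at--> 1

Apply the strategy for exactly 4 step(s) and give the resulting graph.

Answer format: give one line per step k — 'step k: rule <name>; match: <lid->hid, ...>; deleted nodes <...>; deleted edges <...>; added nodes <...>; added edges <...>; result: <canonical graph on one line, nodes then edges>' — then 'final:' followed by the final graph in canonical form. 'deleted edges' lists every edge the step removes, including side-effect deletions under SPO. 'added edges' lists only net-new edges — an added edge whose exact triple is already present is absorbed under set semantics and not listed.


step 1: rule r1; match: 0->6, 1->1, 2->4, 3->11; deleted nodes 11; deleted edges (11,1,at); added nodes 12; added edges (12,4,at); result: nodes: 0:pl, 1:pl, 3:pl, 4:pl, 5:pl, 6:x1, 7:x2, 8:x3, 9:m, 10:m, 12:m edges: (0,7,pre); (1,6,pre); (1,7,pre); (3,8,pre); (6,4,post); (8,1,post); (8,5,post); (9,3,at); (10,3,at); (12,4,at)
step 2: rule r3; match: 0->8, 1->3, 2->1, 3->5, 4->9; deleted nodes 9; deleted edges (9,3,at); added nodes 13, 14; added edges (13,1,at); (14,5,at); result: nodes: 0:pl, 1:pl, 3:pl, 4:pl, 5:pl, 6:x1, 7:x2, 8:x3, 10:m, 12:m, 13:m, 14:m edges: (0,7,pre); (1,6,pre); (1,7,pre); (3,8,pre); (6,4,post); (8,1,post); (8,5,post); (10,3,at); (12,4,at); (13,1,at); (14,5,at)
step 3: rule r1; match: 0->6, 1->1, 2->4, 3->13; deleted nodes 13; deleted edges (13,1,at); added nodes 15; added edges (15,4,at); result: nodes: 0:pl, 1:pl, 3:pl, 4:pl, 5:pl, 6:x1, 7:x2, 8:x3, 10:m, 12:m, 14:m, 15:m edges: (0,7,pre); (1,6,pre); (1,7,pre); (3,8,pre); (6,4,post); (8,1,post); (8,5,post); (10,3,at); (12,4,at); (14,5,at); (15,4,at)
step 4: rule r3; match: 0->8, 1->3, 2->1, 3->5, 4->10; deleted nodes 10; deleted edges (10,3,at); added nodes 16, 17; added edges (16,1,at); (17,5,at); result: nodes: 0:pl, 1:pl, 3:pl, 4:pl, 5:pl, 6:x1, 7:x2, 8:x3, 12:m, 14:m, 15:m, 16:m, 17:m edges: (0,7,pre); (1,6,pre); (1,7,pre); (3,8,pre); (6,4,post); (8,1,post); (8,5,post); (12,4,at); (14,5,at); (15,4,at); (16,1,at); (17,5,at)
final:
nodes: 0:pl, 1:pl, 3:pl, 4:pl, 5:pl, 6:x1, 7:x2, 8:x3, 12:m, 14:m, 15:m, 16:m, 17:m
edges: (0,7,pre); (1,6,pre); (1,7,pre); (3,8,pre); (6,4,post); (8,1,post); (8,5,post); (12,4,at); (14,5,at); (15,4,at); (16,1,at); (17,5,at)


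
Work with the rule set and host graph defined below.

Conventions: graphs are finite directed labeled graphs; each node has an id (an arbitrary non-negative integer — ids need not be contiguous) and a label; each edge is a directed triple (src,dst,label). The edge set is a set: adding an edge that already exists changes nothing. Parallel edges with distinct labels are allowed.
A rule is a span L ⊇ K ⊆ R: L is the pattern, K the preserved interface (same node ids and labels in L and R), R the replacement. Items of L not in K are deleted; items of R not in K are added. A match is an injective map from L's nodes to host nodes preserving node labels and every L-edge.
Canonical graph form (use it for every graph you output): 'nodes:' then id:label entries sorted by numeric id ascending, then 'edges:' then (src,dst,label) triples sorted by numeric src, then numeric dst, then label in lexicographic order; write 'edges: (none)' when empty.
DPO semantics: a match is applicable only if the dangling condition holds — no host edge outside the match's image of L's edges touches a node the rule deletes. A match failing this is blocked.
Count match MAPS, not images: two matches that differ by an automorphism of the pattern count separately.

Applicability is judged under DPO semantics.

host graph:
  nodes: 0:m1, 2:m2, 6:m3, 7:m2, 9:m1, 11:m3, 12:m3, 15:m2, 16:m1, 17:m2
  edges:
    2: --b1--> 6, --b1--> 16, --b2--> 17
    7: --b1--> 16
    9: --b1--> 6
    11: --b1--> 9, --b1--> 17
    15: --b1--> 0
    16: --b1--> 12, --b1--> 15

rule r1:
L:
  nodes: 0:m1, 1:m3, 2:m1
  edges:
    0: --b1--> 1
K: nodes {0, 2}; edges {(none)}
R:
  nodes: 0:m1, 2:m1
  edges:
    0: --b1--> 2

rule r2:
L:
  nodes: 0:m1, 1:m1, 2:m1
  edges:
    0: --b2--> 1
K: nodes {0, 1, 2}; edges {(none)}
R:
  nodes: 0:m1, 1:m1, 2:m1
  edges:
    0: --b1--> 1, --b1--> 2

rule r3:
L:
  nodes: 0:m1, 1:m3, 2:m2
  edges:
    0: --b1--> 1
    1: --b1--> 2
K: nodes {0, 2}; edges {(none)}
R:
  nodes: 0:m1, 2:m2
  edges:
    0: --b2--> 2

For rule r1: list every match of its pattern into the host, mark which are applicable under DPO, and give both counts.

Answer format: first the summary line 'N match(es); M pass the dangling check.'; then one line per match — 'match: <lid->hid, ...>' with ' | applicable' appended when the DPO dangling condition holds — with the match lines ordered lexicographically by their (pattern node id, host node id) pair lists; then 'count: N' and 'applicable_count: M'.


4 match(es); 2 pass the dangling check.
match: 0->9, 1->6, 2->0
match: 0->9, 1->6, 2->16
match: 0->16, 1->12, 2->0 | applicable
match: 0->16, 1->12, 2->9 | applicable
count: 4
applicable_count: 2


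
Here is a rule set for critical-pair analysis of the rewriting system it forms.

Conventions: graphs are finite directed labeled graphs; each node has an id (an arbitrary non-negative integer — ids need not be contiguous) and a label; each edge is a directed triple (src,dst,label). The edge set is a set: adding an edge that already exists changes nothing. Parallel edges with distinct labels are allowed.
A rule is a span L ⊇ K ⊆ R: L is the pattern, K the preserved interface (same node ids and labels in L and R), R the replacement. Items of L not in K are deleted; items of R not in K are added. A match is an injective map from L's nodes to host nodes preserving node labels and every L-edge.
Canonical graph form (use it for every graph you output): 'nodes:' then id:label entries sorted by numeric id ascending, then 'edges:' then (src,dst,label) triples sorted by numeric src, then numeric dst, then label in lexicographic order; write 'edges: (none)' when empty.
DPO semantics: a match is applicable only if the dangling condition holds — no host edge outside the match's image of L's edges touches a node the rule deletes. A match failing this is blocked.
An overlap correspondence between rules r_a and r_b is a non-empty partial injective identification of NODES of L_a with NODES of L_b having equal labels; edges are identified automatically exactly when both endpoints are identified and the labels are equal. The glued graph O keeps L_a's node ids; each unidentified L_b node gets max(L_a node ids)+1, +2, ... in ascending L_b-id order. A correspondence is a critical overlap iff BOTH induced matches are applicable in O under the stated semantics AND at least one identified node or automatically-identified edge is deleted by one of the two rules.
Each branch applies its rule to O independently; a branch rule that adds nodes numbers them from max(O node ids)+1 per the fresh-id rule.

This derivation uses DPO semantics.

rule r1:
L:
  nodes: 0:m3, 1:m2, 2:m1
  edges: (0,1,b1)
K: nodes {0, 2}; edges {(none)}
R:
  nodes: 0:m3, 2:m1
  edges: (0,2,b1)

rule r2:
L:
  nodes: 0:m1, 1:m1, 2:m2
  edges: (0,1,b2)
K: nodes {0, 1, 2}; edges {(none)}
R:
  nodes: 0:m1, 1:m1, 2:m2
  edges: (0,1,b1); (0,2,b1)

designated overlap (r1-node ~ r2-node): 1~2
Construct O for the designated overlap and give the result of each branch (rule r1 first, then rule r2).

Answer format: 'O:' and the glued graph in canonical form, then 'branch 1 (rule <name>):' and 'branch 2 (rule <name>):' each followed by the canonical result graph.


O:
nodes: 0:m3, 1:m2, 2:m1, 3:m1, 4:m1
edges: (0,1,b1); (3,4,b2)
branch 1 (rule r1):
nodes: 0:m3, 2:m1, 3:m1, 4:m1
edges: (0,2,b1); (3,4,b2)
branch 2 (rule r2):
nodes: 0:m3, 1:m2, 2:m1, 3:m1, 4:m1
edges: (0,1,b1); (3,1,b1); (3,4,b1)
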